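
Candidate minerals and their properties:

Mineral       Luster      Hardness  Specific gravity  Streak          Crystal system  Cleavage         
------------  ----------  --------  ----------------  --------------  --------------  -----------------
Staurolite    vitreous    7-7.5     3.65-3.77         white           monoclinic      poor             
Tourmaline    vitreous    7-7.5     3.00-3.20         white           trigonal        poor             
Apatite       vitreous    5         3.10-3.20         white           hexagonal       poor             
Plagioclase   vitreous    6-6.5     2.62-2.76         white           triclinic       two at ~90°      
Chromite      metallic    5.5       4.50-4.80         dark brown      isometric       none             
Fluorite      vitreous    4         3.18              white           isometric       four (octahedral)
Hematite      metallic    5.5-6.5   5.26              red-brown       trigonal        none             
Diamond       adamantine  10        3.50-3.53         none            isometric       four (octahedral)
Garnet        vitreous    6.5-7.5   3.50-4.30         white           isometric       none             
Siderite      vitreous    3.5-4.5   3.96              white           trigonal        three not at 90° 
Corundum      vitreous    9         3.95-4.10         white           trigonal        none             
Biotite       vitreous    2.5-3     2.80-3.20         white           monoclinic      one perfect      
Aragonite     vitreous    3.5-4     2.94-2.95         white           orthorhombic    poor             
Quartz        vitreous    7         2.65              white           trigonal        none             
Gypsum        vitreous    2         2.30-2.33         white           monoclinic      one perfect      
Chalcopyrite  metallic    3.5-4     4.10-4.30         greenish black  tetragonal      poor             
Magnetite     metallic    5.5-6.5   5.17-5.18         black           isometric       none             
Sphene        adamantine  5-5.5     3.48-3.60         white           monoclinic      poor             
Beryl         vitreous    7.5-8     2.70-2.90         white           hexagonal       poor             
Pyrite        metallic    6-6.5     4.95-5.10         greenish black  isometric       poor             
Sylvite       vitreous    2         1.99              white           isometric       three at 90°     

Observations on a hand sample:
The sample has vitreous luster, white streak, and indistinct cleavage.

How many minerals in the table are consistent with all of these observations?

5

Vitreous luster — only Staurolite, Tourmaline, Apatite, Plagioclase, Fluorite, Garnet, Siderite, Corundum, Biotite, Aragonite, Quartz, Gypsum, Beryl, Sylvite remain.
White streak — consistent with all remaining minerals.
Indistinct cleavage — leaves Staurolite, Tourmaline, Apatite, Aragonite, Beryl.
Remaining candidates: Apatite, Aragonite, Beryl, Staurolite, Tourmaline.
That is 5 minerals.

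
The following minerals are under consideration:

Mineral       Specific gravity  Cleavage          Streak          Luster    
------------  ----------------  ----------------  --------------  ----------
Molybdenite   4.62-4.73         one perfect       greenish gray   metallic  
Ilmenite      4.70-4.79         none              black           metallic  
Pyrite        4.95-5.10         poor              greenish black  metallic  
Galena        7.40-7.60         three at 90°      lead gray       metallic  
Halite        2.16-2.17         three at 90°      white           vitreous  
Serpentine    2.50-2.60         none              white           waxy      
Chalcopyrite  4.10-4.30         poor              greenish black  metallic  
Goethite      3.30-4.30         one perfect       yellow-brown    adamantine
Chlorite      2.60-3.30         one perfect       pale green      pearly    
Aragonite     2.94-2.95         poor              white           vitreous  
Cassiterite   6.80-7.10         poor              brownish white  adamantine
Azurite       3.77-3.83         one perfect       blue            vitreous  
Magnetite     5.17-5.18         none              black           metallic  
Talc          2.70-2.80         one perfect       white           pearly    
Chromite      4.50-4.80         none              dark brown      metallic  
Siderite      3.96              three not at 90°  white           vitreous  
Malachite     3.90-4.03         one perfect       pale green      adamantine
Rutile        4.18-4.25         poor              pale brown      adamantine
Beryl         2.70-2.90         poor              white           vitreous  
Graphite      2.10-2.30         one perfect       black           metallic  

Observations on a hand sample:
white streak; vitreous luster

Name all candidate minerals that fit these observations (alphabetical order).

Aragonite, Beryl, Halite, Siderite

White streak — narrows the field to Halite, Serpentine, Aragonite, Talc, Siderite, Beryl.
Vitreous luster is inconsistent with Serpentine, Talc.
Remaining candidates: Aragonite, Beryl, Halite, Siderite.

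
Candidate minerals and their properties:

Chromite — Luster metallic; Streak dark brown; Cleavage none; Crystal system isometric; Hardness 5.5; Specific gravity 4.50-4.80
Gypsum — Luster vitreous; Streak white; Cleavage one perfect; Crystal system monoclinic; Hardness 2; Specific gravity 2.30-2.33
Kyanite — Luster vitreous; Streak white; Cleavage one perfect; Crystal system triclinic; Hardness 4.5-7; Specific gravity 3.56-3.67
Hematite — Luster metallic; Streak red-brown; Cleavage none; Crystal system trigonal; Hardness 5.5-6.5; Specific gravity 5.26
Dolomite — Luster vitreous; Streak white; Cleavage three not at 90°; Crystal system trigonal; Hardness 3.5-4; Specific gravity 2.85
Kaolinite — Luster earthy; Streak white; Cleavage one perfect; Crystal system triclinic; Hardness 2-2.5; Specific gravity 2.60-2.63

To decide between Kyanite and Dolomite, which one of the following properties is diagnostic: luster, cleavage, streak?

Luster: both vitreous — shared.
Cleavage: Kyanite one perfect, Dolomite three not at 90° — different.
Streak: both white — shared.
Only cleavage differs between Kyanite and Dolomite among the listed tests.

cleavage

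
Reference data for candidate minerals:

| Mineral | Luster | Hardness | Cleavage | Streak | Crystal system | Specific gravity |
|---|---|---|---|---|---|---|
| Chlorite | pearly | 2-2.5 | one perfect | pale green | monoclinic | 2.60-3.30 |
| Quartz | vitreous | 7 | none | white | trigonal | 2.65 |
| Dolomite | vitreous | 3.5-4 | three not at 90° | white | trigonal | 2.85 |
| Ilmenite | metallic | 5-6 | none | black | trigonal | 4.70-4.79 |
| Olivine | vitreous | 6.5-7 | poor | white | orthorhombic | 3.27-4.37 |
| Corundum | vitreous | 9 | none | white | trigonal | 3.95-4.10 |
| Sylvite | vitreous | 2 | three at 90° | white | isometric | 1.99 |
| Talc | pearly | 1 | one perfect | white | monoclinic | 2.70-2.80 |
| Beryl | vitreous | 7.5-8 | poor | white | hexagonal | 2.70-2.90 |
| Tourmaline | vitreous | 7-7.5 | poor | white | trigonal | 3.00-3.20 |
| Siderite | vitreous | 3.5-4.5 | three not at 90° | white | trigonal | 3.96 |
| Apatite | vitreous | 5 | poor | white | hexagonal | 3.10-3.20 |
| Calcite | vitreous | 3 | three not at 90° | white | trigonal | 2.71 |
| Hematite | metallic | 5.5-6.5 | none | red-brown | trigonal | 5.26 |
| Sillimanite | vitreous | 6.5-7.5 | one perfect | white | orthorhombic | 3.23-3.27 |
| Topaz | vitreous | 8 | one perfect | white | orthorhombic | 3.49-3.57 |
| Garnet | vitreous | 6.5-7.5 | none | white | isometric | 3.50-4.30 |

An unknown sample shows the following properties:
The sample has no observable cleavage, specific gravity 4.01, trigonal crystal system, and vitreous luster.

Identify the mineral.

No observable cleavage — leaves Quartz, Ilmenite, Corundum, Hematite, Garnet.
Specific gravity 4.01 — Corundum, Garnet remain.
Trigonal crystal system eliminates Garnet.
Vitreous luster — no further eliminations.
Corundum is the sole remaining match.

Corundum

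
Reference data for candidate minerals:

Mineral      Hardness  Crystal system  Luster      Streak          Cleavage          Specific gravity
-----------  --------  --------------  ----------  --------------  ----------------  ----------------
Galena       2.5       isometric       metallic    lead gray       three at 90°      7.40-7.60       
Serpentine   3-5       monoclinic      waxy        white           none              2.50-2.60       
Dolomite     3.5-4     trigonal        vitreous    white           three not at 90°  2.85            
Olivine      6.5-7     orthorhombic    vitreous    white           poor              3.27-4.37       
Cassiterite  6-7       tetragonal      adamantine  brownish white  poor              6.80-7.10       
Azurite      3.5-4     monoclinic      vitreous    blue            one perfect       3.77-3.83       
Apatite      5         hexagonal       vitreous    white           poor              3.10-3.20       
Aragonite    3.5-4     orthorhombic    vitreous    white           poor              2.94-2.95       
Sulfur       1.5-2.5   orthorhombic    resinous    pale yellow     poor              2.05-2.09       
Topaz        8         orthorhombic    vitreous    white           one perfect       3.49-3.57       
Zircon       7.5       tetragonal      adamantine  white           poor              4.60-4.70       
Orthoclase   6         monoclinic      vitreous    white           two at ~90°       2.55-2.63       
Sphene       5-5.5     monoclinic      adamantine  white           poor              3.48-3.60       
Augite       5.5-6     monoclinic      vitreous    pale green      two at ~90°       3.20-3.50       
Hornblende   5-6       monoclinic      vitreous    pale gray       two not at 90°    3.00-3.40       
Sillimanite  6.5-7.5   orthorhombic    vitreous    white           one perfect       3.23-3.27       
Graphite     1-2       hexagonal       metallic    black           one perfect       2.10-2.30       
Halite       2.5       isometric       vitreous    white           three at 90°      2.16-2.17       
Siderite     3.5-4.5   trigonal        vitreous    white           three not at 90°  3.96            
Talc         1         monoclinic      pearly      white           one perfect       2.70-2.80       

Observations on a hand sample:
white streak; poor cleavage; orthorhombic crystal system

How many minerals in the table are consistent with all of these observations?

White streak: leaves Serpentine, Dolomite, Olivine, Apatite, Aragonite, Topaz, Zircon, Orthoclase, Sphene, Sillimanite, Halite, Siderite, Talc.
Poor cleavage: Olivine, Apatite, Aragonite, Zircon, Sphene remain.
Orthorhombic crystal system: narrows the field to Olivine, Aragonite.
Remaining candidates: Aragonite, Olivine.
That is 2 minerals.

2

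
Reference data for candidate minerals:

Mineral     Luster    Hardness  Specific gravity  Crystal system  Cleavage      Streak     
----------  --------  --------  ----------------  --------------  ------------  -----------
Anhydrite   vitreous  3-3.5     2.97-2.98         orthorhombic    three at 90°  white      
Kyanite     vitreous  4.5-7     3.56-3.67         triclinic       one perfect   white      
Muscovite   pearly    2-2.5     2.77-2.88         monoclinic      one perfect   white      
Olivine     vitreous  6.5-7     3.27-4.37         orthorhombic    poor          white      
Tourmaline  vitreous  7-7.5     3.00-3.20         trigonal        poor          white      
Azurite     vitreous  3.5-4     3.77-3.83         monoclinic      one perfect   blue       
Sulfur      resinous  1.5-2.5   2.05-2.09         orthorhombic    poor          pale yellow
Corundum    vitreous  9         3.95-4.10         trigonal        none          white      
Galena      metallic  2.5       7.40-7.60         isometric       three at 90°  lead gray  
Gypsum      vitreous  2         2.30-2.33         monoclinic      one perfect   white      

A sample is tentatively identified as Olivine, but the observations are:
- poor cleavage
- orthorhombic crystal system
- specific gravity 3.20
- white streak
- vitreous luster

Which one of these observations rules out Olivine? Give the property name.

specific gravity

Poor cleavage: Olivine has cleavage poor — consistent.
Orthorhombic crystal system: Olivine has orthorhombic system — consistent.
Specific gravity 3.20: Olivine has SG 3.27-4.37 — outside the reference range.
White streak: Olivine has white streak — consistent.
Vitreous luster: Olivine has vitreous luster — consistent.
The specific gravity is the one property that does not fit.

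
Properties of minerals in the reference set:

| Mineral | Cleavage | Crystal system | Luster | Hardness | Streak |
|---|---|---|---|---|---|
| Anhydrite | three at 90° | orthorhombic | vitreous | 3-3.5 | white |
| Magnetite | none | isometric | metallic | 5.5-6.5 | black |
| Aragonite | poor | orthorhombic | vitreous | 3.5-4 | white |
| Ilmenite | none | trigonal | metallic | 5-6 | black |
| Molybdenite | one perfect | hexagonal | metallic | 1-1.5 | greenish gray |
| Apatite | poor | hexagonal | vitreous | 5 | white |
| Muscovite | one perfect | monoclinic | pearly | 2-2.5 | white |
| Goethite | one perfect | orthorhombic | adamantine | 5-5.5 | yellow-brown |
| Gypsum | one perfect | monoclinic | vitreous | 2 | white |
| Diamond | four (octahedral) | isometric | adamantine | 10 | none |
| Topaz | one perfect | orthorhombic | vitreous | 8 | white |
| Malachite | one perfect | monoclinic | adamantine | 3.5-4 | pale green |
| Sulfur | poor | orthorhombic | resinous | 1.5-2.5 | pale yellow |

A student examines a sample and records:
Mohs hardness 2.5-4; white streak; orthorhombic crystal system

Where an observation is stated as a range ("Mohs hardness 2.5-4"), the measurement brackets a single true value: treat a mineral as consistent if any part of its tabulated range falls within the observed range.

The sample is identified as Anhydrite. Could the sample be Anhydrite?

Mohs hardness 2.5-4 — matches Anhydrite (hardness 3-3.5).
White streak — matches Anhydrite (white streak).
Orthorhombic crystal system — matches Anhydrite (orthorhombic system).
All observations are consistent with the tabulated values for Anhydrite.

Consistent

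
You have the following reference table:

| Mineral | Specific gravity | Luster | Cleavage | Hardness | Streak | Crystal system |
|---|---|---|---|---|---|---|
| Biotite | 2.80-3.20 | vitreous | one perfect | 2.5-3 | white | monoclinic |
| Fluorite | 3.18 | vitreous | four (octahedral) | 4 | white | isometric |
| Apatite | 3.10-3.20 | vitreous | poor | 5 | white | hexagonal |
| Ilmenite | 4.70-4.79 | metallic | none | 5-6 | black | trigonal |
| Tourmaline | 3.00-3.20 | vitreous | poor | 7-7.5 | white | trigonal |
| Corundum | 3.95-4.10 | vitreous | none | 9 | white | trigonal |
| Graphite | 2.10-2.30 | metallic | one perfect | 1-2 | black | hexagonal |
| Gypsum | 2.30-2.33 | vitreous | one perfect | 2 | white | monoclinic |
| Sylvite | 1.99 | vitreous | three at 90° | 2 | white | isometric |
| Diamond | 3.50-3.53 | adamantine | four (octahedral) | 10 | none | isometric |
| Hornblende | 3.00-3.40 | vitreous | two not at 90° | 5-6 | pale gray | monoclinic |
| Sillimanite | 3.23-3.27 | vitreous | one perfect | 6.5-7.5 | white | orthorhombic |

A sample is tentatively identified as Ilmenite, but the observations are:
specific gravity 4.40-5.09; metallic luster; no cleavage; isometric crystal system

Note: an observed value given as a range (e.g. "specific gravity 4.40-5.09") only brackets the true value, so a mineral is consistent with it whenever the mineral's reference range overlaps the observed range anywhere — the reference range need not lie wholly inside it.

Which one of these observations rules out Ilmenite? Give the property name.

crystal system

Specific gravity 4.40-5.09: Ilmenite has SG 4.70-4.79 — matches.
Metallic luster: Ilmenite has metallic luster — matches.
No cleavage: Ilmenite has cleavage none — matches.
Isometric crystal system: Ilmenite has trigonal system — outside the reference range.
The crystal system is the one property that does not fit.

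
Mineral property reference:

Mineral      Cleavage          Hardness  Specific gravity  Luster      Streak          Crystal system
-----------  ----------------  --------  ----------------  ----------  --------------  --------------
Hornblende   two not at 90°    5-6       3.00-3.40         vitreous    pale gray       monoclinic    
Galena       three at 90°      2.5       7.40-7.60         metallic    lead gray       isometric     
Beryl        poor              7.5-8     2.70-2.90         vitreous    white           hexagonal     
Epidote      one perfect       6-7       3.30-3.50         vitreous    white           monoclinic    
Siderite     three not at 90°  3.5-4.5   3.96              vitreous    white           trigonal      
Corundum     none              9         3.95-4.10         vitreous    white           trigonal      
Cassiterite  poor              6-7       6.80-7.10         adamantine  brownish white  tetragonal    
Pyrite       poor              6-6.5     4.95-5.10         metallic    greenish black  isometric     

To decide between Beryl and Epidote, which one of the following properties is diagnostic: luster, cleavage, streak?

cleavage

Luster: both vitreous — shared.
Cleavage: Beryl poor, Epidote one perfect — these differ.
Streak: both white — shared.
Cleavage is the diagnostic property here.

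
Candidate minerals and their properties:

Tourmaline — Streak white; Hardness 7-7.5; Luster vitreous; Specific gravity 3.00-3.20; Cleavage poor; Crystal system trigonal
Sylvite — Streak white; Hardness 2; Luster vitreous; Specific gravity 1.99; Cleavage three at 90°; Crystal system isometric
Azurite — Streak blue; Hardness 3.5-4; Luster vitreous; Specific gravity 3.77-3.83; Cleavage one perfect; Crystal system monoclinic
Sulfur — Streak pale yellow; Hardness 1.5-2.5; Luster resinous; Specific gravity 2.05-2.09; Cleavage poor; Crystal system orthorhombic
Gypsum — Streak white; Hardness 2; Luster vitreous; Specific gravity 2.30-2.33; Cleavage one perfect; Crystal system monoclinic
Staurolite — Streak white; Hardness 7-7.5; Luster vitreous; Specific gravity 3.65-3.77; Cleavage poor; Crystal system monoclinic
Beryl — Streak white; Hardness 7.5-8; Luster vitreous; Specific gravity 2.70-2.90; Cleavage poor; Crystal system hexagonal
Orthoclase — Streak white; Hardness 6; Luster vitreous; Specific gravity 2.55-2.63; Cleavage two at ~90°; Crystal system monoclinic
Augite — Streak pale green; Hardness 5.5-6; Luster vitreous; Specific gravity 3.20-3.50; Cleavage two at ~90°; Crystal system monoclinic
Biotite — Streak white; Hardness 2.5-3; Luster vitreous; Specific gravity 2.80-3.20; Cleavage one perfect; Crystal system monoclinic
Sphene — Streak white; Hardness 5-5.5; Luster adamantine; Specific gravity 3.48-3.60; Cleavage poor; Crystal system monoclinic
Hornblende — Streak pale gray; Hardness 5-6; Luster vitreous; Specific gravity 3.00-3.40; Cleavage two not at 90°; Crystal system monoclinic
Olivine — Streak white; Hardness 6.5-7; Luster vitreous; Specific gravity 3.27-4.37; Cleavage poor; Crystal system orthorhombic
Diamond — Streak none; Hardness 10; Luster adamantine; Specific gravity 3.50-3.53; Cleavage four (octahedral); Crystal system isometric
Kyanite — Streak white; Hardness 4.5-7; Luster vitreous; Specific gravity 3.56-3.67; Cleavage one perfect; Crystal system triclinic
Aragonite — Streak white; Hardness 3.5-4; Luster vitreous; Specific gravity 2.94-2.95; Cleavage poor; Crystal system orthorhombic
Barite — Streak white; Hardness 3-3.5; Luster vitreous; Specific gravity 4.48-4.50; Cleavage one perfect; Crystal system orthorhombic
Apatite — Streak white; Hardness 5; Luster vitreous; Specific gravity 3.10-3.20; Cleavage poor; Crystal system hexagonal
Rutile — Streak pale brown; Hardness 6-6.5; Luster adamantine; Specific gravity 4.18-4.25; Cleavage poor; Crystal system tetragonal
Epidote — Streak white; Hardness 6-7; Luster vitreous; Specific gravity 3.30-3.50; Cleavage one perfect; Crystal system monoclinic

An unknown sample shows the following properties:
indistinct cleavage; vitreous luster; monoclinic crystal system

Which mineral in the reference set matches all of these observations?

Indistinct cleavage — only Tourmaline, Sulfur, Staurolite, Beryl, Sphene, Olivine, Aragonite, Apatite, Rutile remain.
Vitreous luster rules out Sulfur, Sphene, Rutile.
Monoclinic crystal system — leaves Staurolite.
The only mineral consistent with every observation is Staurolite.

Staurolite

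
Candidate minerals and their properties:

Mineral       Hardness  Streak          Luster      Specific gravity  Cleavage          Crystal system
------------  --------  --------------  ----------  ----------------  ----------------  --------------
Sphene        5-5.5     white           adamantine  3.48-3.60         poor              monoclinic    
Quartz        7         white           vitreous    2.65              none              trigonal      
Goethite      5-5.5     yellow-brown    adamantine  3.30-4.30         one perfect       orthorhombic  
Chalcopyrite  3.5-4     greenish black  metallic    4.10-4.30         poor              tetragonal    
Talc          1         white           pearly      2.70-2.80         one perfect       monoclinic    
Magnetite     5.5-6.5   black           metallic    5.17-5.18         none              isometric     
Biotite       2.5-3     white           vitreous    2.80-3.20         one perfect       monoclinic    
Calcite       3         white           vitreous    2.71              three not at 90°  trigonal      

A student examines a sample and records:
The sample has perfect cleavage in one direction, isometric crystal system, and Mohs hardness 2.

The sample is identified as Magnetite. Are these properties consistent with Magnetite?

Perfect cleavage in one direction — Magnetite has cleavage none; a mismatch.
Isometric crystal system — matches Magnetite (isometric system).
Mohs hardness 2 — Magnetite has hardness 5.5-6.5; a mismatch.
2 of the observed properties are inconsistent with Magnetite.

Inconsistent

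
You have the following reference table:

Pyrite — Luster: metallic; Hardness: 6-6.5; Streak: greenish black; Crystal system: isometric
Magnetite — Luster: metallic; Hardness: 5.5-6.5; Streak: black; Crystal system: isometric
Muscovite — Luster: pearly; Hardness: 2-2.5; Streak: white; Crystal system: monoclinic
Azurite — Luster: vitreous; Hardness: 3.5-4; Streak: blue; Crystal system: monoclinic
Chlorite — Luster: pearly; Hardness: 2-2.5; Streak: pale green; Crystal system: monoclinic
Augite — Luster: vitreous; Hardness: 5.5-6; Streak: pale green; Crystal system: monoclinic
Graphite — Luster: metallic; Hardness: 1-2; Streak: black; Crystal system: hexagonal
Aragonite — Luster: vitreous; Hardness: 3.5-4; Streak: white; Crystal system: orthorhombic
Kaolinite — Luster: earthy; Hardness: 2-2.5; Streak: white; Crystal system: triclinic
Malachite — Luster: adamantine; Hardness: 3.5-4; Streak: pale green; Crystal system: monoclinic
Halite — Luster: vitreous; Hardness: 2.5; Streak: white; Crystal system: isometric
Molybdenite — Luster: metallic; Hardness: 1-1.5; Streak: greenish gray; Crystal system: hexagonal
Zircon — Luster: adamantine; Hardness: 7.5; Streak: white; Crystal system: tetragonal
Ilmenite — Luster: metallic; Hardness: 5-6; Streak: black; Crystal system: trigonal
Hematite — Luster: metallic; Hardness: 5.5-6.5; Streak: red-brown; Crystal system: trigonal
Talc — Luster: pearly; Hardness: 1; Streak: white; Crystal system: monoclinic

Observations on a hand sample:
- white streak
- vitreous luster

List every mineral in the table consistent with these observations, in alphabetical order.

Aragonite, Halite

White streak: narrows the field to Muscovite, Aragonite, Kaolinite, Halite, Zircon, Talc.
Vitreous luster: only Aragonite, Halite remain.
Consistent with every observation: Aragonite, Halite.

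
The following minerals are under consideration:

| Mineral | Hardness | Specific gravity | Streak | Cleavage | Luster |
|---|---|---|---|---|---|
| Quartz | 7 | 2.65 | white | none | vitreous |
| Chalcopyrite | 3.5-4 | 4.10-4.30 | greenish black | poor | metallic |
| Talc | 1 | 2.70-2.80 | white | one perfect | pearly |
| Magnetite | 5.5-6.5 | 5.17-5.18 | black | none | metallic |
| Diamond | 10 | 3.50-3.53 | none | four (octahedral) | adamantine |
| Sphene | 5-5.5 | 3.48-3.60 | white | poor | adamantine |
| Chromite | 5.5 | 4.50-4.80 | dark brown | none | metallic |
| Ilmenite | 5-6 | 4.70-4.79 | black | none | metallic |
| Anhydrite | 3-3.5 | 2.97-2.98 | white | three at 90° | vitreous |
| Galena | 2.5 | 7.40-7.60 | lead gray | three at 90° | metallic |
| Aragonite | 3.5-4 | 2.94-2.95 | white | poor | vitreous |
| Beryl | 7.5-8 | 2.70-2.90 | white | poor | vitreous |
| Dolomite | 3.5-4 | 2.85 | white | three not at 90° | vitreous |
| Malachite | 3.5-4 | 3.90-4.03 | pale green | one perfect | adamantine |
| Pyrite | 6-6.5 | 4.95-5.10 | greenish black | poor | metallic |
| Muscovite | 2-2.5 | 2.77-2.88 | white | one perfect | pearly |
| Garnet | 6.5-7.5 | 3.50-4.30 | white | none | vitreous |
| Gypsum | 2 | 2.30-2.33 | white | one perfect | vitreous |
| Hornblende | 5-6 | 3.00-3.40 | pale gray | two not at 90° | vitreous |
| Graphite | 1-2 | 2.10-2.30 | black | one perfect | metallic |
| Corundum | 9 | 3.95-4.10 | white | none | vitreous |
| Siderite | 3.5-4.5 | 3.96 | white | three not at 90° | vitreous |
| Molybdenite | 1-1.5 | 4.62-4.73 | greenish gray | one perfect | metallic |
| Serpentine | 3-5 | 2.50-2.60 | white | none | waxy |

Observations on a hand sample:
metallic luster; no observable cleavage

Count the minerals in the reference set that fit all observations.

Metallic luster: Chalcopyrite, Magnetite, Chromite, Ilmenite, Galena, Pyrite, Graphite, Molybdenite remain.
No observable cleavage: narrows the field to Magnetite, Chromite, Ilmenite.
Remaining candidates: Chromite, Ilmenite, Magnetite.
That is 3 minerals.

3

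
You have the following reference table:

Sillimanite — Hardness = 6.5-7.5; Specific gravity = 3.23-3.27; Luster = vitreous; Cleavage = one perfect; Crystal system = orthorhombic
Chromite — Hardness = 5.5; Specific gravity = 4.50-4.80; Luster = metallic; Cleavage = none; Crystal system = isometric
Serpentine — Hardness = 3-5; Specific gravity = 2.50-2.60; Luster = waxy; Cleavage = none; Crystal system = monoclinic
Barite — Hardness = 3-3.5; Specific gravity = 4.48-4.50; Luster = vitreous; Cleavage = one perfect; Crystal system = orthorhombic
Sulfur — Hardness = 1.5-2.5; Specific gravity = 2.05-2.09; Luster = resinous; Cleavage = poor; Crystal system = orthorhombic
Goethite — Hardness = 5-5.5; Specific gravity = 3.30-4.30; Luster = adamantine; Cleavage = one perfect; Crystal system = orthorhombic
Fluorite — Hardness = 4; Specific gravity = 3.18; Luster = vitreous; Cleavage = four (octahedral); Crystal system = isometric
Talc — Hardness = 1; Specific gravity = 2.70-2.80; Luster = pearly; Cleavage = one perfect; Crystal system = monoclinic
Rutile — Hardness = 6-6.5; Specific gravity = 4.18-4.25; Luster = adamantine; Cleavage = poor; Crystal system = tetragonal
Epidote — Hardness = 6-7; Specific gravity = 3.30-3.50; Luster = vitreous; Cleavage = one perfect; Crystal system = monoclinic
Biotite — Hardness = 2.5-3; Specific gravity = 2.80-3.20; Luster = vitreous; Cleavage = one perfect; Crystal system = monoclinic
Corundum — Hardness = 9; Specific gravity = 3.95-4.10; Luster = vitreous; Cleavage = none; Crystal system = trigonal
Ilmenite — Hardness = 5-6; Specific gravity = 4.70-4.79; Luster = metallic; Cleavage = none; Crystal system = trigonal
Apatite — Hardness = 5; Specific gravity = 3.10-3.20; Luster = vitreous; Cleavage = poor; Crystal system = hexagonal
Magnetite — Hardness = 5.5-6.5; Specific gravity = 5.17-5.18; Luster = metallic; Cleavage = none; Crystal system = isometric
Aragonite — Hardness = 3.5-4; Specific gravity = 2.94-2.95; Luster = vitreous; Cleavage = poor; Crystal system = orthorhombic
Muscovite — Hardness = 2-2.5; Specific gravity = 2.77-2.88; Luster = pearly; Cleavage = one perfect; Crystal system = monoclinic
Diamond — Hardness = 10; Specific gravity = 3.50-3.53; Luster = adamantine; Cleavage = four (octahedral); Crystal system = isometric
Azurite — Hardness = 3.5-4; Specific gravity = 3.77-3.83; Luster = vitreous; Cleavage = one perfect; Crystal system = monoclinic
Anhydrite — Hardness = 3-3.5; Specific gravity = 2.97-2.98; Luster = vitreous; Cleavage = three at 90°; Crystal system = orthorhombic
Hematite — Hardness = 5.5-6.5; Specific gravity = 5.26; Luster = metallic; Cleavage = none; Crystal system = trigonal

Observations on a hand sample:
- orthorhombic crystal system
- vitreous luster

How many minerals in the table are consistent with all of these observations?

4

Orthorhombic crystal system: Sillimanite, Barite, Sulfur, Goethite, Aragonite, Anhydrite remain.
Vitreous luster is inconsistent with Sulfur, Goethite.
Remaining candidates: Anhydrite, Aragonite, Barite, Sillimanite.
That is 4 minerals.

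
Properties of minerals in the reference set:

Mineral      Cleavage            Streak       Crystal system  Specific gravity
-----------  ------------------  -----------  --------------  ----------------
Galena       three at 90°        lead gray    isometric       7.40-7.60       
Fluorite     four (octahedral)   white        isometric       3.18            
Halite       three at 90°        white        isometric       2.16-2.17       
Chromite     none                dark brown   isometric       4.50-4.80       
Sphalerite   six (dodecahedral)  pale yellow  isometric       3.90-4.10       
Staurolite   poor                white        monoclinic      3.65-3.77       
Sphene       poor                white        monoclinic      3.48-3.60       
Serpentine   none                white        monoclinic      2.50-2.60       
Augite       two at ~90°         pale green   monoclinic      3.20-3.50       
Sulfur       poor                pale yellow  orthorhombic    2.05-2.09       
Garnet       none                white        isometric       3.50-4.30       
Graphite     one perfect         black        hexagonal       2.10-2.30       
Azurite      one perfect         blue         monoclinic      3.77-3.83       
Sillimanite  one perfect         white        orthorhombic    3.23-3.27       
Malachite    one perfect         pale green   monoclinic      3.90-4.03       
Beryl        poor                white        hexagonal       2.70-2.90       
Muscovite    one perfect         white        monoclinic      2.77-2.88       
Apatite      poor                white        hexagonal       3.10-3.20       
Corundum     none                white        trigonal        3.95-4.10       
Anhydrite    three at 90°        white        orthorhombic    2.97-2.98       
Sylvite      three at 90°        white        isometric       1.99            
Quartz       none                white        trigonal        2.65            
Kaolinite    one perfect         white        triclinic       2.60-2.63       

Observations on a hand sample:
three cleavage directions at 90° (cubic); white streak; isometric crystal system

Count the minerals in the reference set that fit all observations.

2

Three cleavage directions at 90° (cubic) — leaves Galena, Halite, Anhydrite, Sylvite.
White streak eliminates Galena.
Isometric crystal system rules out Anhydrite.
Consistent with every observation: Halite, Sylvite.
That is 2 minerals.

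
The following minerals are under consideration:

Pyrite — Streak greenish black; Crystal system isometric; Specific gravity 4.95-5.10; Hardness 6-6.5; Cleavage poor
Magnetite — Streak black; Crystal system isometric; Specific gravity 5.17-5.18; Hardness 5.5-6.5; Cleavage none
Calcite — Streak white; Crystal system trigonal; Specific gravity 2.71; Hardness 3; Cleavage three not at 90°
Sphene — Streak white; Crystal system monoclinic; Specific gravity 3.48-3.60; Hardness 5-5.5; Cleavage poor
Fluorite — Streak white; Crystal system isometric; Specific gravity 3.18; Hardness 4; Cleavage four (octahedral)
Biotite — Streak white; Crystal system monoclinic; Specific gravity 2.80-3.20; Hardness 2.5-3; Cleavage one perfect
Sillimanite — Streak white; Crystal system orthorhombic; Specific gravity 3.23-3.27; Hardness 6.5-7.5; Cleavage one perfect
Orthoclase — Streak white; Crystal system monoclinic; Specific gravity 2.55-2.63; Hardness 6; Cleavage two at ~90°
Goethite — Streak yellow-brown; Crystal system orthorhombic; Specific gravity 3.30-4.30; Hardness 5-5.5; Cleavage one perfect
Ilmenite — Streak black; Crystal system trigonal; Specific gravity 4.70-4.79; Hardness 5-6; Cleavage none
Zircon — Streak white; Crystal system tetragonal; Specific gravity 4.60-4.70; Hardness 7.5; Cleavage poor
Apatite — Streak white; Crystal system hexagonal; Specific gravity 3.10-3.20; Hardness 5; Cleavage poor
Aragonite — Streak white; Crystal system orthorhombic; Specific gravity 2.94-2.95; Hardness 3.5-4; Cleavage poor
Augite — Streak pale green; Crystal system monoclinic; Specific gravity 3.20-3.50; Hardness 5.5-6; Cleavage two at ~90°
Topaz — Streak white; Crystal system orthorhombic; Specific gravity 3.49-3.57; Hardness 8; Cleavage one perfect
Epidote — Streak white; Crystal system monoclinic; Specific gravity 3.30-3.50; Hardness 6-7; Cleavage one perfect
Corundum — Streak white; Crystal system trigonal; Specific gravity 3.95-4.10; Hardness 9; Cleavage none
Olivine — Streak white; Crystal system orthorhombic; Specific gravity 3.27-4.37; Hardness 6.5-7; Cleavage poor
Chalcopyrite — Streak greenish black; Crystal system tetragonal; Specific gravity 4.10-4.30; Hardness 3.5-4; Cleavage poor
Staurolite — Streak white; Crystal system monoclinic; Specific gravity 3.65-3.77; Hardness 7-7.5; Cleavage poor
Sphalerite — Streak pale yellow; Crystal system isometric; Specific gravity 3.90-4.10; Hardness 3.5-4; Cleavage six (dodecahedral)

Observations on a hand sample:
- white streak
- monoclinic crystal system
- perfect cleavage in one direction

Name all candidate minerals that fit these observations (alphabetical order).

Biotite, Epidote

White streak — Calcite, Sphene, Fluorite, Biotite, Sillimanite, Orthoclase, Zircon, Apatite, Aragonite, Topaz, Epidote, Corundum, Olivine, Staurolite remain.
Monoclinic crystal system — leaves Sphene, Biotite, Orthoclase, Epidote, Staurolite.
Perfect cleavage in one direction — narrows the field to Biotite, Epidote.
Consistent with every observation: Biotite, Epidote.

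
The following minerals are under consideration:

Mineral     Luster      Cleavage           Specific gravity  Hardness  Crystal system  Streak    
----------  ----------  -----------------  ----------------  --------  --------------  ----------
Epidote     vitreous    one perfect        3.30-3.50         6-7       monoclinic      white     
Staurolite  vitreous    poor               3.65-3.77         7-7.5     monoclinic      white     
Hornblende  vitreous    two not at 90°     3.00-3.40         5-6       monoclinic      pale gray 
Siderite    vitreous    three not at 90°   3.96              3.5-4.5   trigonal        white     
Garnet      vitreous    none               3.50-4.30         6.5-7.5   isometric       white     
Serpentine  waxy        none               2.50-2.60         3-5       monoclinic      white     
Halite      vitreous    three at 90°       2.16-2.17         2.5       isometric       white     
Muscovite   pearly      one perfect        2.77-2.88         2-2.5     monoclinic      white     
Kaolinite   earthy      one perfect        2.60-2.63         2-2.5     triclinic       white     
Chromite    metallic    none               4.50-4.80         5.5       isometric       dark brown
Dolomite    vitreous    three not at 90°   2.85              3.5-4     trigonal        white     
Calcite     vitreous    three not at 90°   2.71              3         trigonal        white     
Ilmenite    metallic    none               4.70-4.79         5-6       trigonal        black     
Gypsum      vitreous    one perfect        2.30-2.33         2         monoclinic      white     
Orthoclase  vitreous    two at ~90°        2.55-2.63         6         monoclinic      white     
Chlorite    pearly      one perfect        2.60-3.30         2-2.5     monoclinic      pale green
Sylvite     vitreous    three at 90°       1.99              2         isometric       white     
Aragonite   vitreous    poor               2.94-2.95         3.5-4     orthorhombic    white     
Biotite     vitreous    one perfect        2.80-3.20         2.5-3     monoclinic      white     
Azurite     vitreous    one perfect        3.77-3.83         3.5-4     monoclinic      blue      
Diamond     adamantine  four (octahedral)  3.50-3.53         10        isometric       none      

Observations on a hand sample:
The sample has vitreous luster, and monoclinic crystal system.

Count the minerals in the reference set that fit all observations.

7

Vitreous luster — Epidote, Staurolite, Hornblende, Siderite, Garnet, Halite, Dolomite, Calcite, Gypsum, Orthoclase, Sylvite, Aragonite, Biotite, Azurite remain.
Monoclinic crystal system — only Epidote, Staurolite, Hornblende, Gypsum, Orthoclase, Biotite, Azurite remain.
The minerals that satisfy all observations are Azurite, Biotite, Epidote, Gypsum, Hornblende, Orthoclase, Staurolite.
That is 7 minerals.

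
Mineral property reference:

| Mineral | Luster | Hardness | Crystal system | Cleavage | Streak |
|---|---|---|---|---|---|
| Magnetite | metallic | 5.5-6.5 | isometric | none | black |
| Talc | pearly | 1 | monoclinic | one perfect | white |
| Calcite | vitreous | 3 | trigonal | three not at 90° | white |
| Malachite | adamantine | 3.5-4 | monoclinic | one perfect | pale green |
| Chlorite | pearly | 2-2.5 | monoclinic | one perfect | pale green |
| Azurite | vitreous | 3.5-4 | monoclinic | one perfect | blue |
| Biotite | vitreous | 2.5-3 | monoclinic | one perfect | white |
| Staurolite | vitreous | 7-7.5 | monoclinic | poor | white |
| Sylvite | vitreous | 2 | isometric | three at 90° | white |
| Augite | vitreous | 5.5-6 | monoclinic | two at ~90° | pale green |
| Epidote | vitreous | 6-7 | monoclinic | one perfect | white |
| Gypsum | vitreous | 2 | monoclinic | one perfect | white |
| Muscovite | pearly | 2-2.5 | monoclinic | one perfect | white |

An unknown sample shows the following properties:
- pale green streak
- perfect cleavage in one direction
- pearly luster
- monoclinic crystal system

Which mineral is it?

Chlorite

Pale green streak — only Malachite, Chlorite, Augite remain.
Perfect cleavage in one direction rules out Augite.
Pearly luster excludes Malachite.
Monoclinic crystal system — every remaining candidate is consistent.
Chlorite is the sole remaining match.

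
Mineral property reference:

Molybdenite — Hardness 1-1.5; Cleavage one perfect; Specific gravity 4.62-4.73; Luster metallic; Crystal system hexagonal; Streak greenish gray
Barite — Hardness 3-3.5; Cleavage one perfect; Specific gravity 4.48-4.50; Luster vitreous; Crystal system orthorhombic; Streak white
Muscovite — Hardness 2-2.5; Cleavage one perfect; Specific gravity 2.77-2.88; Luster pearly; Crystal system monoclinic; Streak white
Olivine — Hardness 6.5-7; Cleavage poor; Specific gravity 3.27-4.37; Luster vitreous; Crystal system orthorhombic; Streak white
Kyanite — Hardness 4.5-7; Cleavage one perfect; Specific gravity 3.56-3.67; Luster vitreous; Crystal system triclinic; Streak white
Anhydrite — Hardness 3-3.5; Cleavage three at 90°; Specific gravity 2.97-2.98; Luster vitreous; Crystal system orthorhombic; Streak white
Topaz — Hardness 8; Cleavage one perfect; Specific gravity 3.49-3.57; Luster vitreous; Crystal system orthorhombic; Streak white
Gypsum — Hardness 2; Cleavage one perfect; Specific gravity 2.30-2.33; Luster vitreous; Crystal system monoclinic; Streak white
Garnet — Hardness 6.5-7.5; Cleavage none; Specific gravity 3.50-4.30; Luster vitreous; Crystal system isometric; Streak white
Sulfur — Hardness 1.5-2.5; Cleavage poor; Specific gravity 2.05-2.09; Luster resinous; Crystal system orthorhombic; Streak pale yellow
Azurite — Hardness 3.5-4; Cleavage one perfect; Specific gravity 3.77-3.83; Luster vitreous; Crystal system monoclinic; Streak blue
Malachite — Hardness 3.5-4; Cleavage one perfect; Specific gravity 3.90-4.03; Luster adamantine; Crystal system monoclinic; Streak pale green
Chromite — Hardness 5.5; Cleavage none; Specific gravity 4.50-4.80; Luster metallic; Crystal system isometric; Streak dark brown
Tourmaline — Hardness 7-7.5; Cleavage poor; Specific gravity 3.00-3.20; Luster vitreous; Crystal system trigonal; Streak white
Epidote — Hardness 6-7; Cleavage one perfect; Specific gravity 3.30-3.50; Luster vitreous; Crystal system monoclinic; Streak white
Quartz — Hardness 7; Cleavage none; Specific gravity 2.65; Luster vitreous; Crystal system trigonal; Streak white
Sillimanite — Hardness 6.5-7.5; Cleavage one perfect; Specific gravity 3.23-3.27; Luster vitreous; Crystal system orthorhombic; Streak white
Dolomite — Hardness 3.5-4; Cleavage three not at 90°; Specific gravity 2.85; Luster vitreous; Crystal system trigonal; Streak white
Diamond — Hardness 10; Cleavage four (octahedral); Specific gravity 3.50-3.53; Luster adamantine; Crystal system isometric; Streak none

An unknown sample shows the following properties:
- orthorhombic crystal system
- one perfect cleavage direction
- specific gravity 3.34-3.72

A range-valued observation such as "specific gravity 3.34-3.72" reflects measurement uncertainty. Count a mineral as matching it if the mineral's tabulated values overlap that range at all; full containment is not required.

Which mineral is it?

Topaz

Orthorhombic crystal system: only Barite, Olivine, Anhydrite, Topaz, Sulfur, Sillimanite remain.
One perfect cleavage direction rules out Olivine, Anhydrite, Sulfur.
Specific gravity 3.34-3.72: narrows the field to Topaz.
Only Topaz satisfies all observations.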